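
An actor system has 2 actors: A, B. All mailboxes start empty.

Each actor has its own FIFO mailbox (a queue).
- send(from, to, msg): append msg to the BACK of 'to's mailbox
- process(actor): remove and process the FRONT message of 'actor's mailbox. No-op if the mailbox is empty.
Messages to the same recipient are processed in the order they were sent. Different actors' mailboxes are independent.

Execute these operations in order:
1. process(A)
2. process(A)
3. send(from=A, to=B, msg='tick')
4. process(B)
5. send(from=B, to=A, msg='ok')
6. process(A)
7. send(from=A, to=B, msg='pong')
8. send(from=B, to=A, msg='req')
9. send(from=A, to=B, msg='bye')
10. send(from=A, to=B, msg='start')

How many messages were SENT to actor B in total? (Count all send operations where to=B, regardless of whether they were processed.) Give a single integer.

After 1 (process(A)): A:[] B:[]
After 2 (process(A)): A:[] B:[]
After 3 (send(from=A, to=B, msg='tick')): A:[] B:[tick]
After 4 (process(B)): A:[] B:[]
After 5 (send(from=B, to=A, msg='ok')): A:[ok] B:[]
After 6 (process(A)): A:[] B:[]
After 7 (send(from=A, to=B, msg='pong')): A:[] B:[pong]
After 8 (send(from=B, to=A, msg='req')): A:[req] B:[pong]
After 9 (send(from=A, to=B, msg='bye')): A:[req] B:[pong,bye]
After 10 (send(from=A, to=B, msg='start')): A:[req] B:[pong,bye,start]

Answer: 4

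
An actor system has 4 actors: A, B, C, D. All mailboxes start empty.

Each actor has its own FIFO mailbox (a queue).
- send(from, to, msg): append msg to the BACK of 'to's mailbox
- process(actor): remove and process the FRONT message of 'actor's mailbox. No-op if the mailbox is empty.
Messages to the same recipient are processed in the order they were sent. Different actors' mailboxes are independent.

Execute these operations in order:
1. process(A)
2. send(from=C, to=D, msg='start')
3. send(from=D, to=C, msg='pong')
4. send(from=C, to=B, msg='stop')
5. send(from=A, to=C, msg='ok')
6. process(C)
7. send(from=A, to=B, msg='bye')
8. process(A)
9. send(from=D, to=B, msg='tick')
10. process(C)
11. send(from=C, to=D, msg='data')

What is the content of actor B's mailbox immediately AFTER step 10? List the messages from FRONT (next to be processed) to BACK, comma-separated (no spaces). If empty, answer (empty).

After 1 (process(A)): A:[] B:[] C:[] D:[]
After 2 (send(from=C, to=D, msg='start')): A:[] B:[] C:[] D:[start]
After 3 (send(from=D, to=C, msg='pong')): A:[] B:[] C:[pong] D:[start]
After 4 (send(from=C, to=B, msg='stop')): A:[] B:[stop] C:[pong] D:[start]
After 5 (send(from=A, to=C, msg='ok')): A:[] B:[stop] C:[pong,ok] D:[start]
After 6 (process(C)): A:[] B:[stop] C:[ok] D:[start]
After 7 (send(from=A, to=B, msg='bye')): A:[] B:[stop,bye] C:[ok] D:[start]
After 8 (process(A)): A:[] B:[stop,bye] C:[ok] D:[start]
After 9 (send(from=D, to=B, msg='tick')): A:[] B:[stop,bye,tick] C:[ok] D:[start]
After 10 (process(C)): A:[] B:[stop,bye,tick] C:[] D:[start]

stop,bye,tick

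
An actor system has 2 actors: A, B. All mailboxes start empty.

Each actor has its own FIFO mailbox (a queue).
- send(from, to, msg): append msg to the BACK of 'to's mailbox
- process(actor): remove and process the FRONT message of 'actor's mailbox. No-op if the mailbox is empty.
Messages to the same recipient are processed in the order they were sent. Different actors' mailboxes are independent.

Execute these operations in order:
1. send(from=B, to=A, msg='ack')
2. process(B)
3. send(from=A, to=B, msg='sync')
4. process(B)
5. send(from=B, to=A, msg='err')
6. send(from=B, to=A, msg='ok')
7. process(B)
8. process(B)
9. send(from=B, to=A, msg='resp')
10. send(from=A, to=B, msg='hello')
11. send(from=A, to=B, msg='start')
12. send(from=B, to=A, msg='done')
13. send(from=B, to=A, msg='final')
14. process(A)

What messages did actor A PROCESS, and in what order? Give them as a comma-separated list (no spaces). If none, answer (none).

Answer: ack

Derivation:
After 1 (send(from=B, to=A, msg='ack')): A:[ack] B:[]
After 2 (process(B)): A:[ack] B:[]
After 3 (send(from=A, to=B, msg='sync')): A:[ack] B:[sync]
After 4 (process(B)): A:[ack] B:[]
After 5 (send(from=B, to=A, msg='err')): A:[ack,err] B:[]
After 6 (send(from=B, to=A, msg='ok')): A:[ack,err,ok] B:[]
After 7 (process(B)): A:[ack,err,ok] B:[]
After 8 (process(B)): A:[ack,err,ok] B:[]
After 9 (send(from=B, to=A, msg='resp')): A:[ack,err,ok,resp] B:[]
After 10 (send(from=A, to=B, msg='hello')): A:[ack,err,ok,resp] B:[hello]
After 11 (send(from=A, to=B, msg='start')): A:[ack,err,ok,resp] B:[hello,start]
After 12 (send(from=B, to=A, msg='done')): A:[ack,err,ok,resp,done] B:[hello,start]
After 13 (send(from=B, to=A, msg='final')): A:[ack,err,ok,resp,done,final] B:[hello,start]
After 14 (process(A)): A:[err,ok,resp,done,final] B:[hello,start]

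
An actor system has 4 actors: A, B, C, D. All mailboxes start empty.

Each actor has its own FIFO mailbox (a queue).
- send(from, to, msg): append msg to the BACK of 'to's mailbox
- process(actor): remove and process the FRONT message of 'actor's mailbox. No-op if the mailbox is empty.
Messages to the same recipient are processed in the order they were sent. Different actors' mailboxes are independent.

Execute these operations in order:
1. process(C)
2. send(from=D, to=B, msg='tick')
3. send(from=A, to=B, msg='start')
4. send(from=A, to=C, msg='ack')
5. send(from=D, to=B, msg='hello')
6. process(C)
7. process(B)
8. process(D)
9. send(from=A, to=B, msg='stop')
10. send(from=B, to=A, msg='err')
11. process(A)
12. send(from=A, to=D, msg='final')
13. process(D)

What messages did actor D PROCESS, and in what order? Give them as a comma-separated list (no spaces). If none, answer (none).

After 1 (process(C)): A:[] B:[] C:[] D:[]
After 2 (send(from=D, to=B, msg='tick')): A:[] B:[tick] C:[] D:[]
After 3 (send(from=A, to=B, msg='start')): A:[] B:[tick,start] C:[] D:[]
After 4 (send(from=A, to=C, msg='ack')): A:[] B:[tick,start] C:[ack] D:[]
After 5 (send(from=D, to=B, msg='hello')): A:[] B:[tick,start,hello] C:[ack] D:[]
After 6 (process(C)): A:[] B:[tick,start,hello] C:[] D:[]
After 7 (process(B)): A:[] B:[start,hello] C:[] D:[]
After 8 (process(D)): A:[] B:[start,hello] C:[] D:[]
After 9 (send(from=A, to=B, msg='stop')): A:[] B:[start,hello,stop] C:[] D:[]
After 10 (send(from=B, to=A, msg='err')): A:[err] B:[start,hello,stop] C:[] D:[]
After 11 (process(A)): A:[] B:[start,hello,stop] C:[] D:[]
After 12 (send(from=A, to=D, msg='final')): A:[] B:[start,hello,stop] C:[] D:[final]
After 13 (process(D)): A:[] B:[start,hello,stop] C:[] D:[]

Answer: final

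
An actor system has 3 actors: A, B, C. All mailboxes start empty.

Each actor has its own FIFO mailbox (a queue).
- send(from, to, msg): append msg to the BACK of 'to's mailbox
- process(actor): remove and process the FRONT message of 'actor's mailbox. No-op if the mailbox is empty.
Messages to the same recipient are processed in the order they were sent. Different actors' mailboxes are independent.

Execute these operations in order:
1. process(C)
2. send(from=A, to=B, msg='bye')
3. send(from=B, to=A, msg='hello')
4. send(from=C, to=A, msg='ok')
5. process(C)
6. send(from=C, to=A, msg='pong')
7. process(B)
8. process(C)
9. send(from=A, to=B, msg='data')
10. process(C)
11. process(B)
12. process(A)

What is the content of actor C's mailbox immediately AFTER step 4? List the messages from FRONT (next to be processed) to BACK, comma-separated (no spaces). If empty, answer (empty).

After 1 (process(C)): A:[] B:[] C:[]
After 2 (send(from=A, to=B, msg='bye')): A:[] B:[bye] C:[]
After 3 (send(from=B, to=A, msg='hello')): A:[hello] B:[bye] C:[]
After 4 (send(from=C, to=A, msg='ok')): A:[hello,ok] B:[bye] C:[]

(empty)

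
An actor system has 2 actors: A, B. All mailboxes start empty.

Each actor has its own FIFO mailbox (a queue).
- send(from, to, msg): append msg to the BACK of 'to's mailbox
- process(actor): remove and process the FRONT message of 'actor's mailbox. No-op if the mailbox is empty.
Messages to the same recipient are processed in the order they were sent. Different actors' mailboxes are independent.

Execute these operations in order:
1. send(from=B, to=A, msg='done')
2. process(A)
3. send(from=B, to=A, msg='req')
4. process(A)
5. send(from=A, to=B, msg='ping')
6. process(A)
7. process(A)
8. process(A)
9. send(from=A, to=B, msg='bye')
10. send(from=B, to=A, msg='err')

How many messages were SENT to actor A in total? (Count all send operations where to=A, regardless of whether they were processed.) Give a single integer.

Answer: 3

Derivation:
After 1 (send(from=B, to=A, msg='done')): A:[done] B:[]
After 2 (process(A)): A:[] B:[]
After 3 (send(from=B, to=A, msg='req')): A:[req] B:[]
After 4 (process(A)): A:[] B:[]
After 5 (send(from=A, to=B, msg='ping')): A:[] B:[ping]
After 6 (process(A)): A:[] B:[ping]
After 7 (process(A)): A:[] B:[ping]
After 8 (process(A)): A:[] B:[ping]
After 9 (send(from=A, to=B, msg='bye')): A:[] B:[ping,bye]
After 10 (send(from=B, to=A, msg='err')): A:[err] B:[ping,bye]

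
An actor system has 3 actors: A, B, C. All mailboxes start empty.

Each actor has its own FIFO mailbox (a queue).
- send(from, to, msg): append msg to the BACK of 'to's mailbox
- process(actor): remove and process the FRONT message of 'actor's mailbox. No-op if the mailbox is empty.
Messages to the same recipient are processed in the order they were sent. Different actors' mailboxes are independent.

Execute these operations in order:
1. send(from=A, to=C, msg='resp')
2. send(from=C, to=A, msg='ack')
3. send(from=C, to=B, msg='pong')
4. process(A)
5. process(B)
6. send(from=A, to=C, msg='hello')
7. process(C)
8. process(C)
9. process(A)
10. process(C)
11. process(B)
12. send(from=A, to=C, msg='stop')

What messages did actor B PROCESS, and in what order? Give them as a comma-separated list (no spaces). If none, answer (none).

After 1 (send(from=A, to=C, msg='resp')): A:[] B:[] C:[resp]
After 2 (send(from=C, to=A, msg='ack')): A:[ack] B:[] C:[resp]
After 3 (send(from=C, to=B, msg='pong')): A:[ack] B:[pong] C:[resp]
After 4 (process(A)): A:[] B:[pong] C:[resp]
After 5 (process(B)): A:[] B:[] C:[resp]
After 6 (send(from=A, to=C, msg='hello')): A:[] B:[] C:[resp,hello]
After 7 (process(C)): A:[] B:[] C:[hello]
After 8 (process(C)): A:[] B:[] C:[]
After 9 (process(A)): A:[] B:[] C:[]
After 10 (process(C)): A:[] B:[] C:[]
After 11 (process(B)): A:[] B:[] C:[]
After 12 (send(from=A, to=C, msg='stop')): A:[] B:[] C:[stop]

Answer: pong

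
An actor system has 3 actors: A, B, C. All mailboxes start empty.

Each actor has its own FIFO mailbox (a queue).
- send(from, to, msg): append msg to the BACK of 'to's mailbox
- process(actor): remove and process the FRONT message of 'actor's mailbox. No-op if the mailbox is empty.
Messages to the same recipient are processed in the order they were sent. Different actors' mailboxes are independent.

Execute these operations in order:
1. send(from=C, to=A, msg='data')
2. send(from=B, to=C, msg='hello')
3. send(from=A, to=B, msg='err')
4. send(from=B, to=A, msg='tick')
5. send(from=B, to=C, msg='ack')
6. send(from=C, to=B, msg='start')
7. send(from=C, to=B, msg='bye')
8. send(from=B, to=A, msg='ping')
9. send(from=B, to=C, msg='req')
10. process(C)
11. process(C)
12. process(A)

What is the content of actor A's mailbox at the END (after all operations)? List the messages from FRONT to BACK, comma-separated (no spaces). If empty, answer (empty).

Answer: tick,ping

Derivation:
After 1 (send(from=C, to=A, msg='data')): A:[data] B:[] C:[]
After 2 (send(from=B, to=C, msg='hello')): A:[data] B:[] C:[hello]
After 3 (send(from=A, to=B, msg='err')): A:[data] B:[err] C:[hello]
After 4 (send(from=B, to=A, msg='tick')): A:[data,tick] B:[err] C:[hello]
After 5 (send(from=B, to=C, msg='ack')): A:[data,tick] B:[err] C:[hello,ack]
After 6 (send(from=C, to=B, msg='start')): A:[data,tick] B:[err,start] C:[hello,ack]
After 7 (send(from=C, to=B, msg='bye')): A:[data,tick] B:[err,start,bye] C:[hello,ack]
After 8 (send(from=B, to=A, msg='ping')): A:[data,tick,ping] B:[err,start,bye] C:[hello,ack]
After 9 (send(from=B, to=C, msg='req')): A:[data,tick,ping] B:[err,start,bye] C:[hello,ack,req]
After 10 (process(C)): A:[data,tick,ping] B:[err,start,bye] C:[ack,req]
After 11 (process(C)): A:[data,tick,ping] B:[err,start,bye] C:[req]
After 12 (process(A)): A:[tick,ping] B:[err,start,bye] C:[req]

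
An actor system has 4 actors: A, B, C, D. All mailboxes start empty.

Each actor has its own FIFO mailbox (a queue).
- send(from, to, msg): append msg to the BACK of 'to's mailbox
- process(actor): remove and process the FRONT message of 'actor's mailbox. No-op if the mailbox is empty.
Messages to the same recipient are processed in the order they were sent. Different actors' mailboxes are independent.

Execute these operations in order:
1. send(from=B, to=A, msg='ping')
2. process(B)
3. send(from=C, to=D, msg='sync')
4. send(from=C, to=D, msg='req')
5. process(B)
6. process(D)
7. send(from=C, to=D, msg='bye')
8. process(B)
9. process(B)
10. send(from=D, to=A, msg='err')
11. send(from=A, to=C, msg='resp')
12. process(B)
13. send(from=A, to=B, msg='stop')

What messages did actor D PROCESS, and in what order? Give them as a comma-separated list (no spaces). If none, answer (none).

After 1 (send(from=B, to=A, msg='ping')): A:[ping] B:[] C:[] D:[]
After 2 (process(B)): A:[ping] B:[] C:[] D:[]
After 3 (send(from=C, to=D, msg='sync')): A:[ping] B:[] C:[] D:[sync]
After 4 (send(from=C, to=D, msg='req')): A:[ping] B:[] C:[] D:[sync,req]
After 5 (process(B)): A:[ping] B:[] C:[] D:[sync,req]
After 6 (process(D)): A:[ping] B:[] C:[] D:[req]
After 7 (send(from=C, to=D, msg='bye')): A:[ping] B:[] C:[] D:[req,bye]
After 8 (process(B)): A:[ping] B:[] C:[] D:[req,bye]
After 9 (process(B)): A:[ping] B:[] C:[] D:[req,bye]
After 10 (send(from=D, to=A, msg='err')): A:[ping,err] B:[] C:[] D:[req,bye]
After 11 (send(from=A, to=C, msg='resp')): A:[ping,err] B:[] C:[resp] D:[req,bye]
After 12 (process(B)): A:[ping,err] B:[] C:[resp] D:[req,bye]
After 13 (send(from=A, to=B, msg='stop')): A:[ping,err] B:[stop] C:[resp] D:[req,bye]

Answer: sync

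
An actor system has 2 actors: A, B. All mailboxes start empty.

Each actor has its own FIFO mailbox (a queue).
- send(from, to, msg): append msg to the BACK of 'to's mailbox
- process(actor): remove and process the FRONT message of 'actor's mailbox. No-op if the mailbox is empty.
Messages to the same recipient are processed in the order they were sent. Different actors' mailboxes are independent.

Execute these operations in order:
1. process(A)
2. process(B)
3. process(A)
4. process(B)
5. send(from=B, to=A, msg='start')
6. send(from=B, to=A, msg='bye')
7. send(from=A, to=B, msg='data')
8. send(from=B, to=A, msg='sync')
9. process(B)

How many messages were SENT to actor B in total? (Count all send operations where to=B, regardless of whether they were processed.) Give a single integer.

After 1 (process(A)): A:[] B:[]
After 2 (process(B)): A:[] B:[]
After 3 (process(A)): A:[] B:[]
After 4 (process(B)): A:[] B:[]
After 5 (send(from=B, to=A, msg='start')): A:[start] B:[]
After 6 (send(from=B, to=A, msg='bye')): A:[start,bye] B:[]
After 7 (send(from=A, to=B, msg='data')): A:[start,bye] B:[data]
After 8 (send(from=B, to=A, msg='sync')): A:[start,bye,sync] B:[data]
After 9 (process(B)): A:[start,bye,sync] B:[]

Answer: 1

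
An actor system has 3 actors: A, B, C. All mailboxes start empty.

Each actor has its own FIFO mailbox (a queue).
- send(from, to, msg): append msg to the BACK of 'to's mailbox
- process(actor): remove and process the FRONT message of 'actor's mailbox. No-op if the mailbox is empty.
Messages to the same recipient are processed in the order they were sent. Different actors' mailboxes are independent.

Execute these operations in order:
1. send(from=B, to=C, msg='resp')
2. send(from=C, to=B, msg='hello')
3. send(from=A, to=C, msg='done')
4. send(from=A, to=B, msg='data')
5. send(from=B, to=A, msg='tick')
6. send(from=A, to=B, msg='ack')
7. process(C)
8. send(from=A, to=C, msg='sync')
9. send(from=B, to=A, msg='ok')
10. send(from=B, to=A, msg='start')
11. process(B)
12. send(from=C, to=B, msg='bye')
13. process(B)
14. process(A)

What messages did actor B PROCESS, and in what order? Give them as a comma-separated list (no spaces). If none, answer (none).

After 1 (send(from=B, to=C, msg='resp')): A:[] B:[] C:[resp]
After 2 (send(from=C, to=B, msg='hello')): A:[] B:[hello] C:[resp]
After 3 (send(from=A, to=C, msg='done')): A:[] B:[hello] C:[resp,done]
After 4 (send(from=A, to=B, msg='data')): A:[] B:[hello,data] C:[resp,done]
After 5 (send(from=B, to=A, msg='tick')): A:[tick] B:[hello,data] C:[resp,done]
After 6 (send(from=A, to=B, msg='ack')): A:[tick] B:[hello,data,ack] C:[resp,done]
After 7 (process(C)): A:[tick] B:[hello,data,ack] C:[done]
After 8 (send(from=A, to=C, msg='sync')): A:[tick] B:[hello,data,ack] C:[done,sync]
After 9 (send(from=B, to=A, msg='ok')): A:[tick,ok] B:[hello,data,ack] C:[done,sync]
After 10 (send(from=B, to=A, msg='start')): A:[tick,ok,start] B:[hello,data,ack] C:[done,sync]
After 11 (process(B)): A:[tick,ok,start] B:[data,ack] C:[done,sync]
After 12 (send(from=C, to=B, msg='bye')): A:[tick,ok,start] B:[data,ack,bye] C:[done,sync]
After 13 (process(B)): A:[tick,ok,start] B:[ack,bye] C:[done,sync]
After 14 (process(A)): A:[ok,start] B:[ack,bye] C:[done,sync]

Answer: hello,data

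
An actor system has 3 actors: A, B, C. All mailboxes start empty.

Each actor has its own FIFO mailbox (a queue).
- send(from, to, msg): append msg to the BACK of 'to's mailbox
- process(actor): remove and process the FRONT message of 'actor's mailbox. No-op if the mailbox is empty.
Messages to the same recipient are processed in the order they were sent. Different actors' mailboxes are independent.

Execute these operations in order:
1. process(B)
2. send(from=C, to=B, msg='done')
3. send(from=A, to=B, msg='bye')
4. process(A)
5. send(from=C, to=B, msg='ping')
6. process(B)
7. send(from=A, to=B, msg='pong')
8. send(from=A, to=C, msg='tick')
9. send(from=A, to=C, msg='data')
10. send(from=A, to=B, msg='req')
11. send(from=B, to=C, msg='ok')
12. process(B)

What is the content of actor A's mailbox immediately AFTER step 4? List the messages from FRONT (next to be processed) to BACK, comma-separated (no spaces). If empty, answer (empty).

After 1 (process(B)): A:[] B:[] C:[]
After 2 (send(from=C, to=B, msg='done')): A:[] B:[done] C:[]
After 3 (send(from=A, to=B, msg='bye')): A:[] B:[done,bye] C:[]
After 4 (process(A)): A:[] B:[done,bye] C:[]

(empty)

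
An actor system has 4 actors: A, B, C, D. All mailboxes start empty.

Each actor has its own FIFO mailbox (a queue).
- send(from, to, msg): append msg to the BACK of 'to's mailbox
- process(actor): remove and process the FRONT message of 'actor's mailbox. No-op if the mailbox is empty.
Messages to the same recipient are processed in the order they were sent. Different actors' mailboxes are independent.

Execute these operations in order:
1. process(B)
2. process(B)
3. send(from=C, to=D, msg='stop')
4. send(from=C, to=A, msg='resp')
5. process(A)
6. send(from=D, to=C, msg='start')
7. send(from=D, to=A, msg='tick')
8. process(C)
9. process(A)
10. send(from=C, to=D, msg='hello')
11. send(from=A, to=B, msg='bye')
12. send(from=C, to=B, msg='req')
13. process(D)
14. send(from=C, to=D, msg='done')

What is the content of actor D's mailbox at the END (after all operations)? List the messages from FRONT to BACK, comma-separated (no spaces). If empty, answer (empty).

After 1 (process(B)): A:[] B:[] C:[] D:[]
After 2 (process(B)): A:[] B:[] C:[] D:[]
After 3 (send(from=C, to=D, msg='stop')): A:[] B:[] C:[] D:[stop]
After 4 (send(from=C, to=A, msg='resp')): A:[resp] B:[] C:[] D:[stop]
After 5 (process(A)): A:[] B:[] C:[] D:[stop]
After 6 (send(from=D, to=C, msg='start')): A:[] B:[] C:[start] D:[stop]
After 7 (send(from=D, to=A, msg='tick')): A:[tick] B:[] C:[start] D:[stop]
After 8 (process(C)): A:[tick] B:[] C:[] D:[stop]
After 9 (process(A)): A:[] B:[] C:[] D:[stop]
After 10 (send(from=C, to=D, msg='hello')): A:[] B:[] C:[] D:[stop,hello]
After 11 (send(from=A, to=B, msg='bye')): A:[] B:[bye] C:[] D:[stop,hello]
After 12 (send(from=C, to=B, msg='req')): A:[] B:[bye,req] C:[] D:[stop,hello]
After 13 (process(D)): A:[] B:[bye,req] C:[] D:[hello]
After 14 (send(from=C, to=D, msg='done')): A:[] B:[bye,req] C:[] D:[hello,done]

Answer: hello,done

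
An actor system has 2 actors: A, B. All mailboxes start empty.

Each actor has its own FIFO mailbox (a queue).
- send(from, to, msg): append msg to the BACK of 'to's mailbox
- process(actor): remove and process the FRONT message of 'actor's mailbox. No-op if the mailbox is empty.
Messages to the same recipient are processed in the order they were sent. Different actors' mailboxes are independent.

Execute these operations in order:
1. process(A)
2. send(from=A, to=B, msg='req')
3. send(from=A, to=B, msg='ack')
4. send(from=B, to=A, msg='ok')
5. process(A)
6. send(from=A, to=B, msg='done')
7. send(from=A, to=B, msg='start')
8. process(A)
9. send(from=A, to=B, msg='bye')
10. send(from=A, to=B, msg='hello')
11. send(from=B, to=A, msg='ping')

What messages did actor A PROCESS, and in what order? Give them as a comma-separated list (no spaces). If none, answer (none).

After 1 (process(A)): A:[] B:[]
After 2 (send(from=A, to=B, msg='req')): A:[] B:[req]
After 3 (send(from=A, to=B, msg='ack')): A:[] B:[req,ack]
After 4 (send(from=B, to=A, msg='ok')): A:[ok] B:[req,ack]
After 5 (process(A)): A:[] B:[req,ack]
After 6 (send(from=A, to=B, msg='done')): A:[] B:[req,ack,done]
After 7 (send(from=A, to=B, msg='start')): A:[] B:[req,ack,done,start]
After 8 (process(A)): A:[] B:[req,ack,done,start]
After 9 (send(from=A, to=B, msg='bye')): A:[] B:[req,ack,done,start,bye]
After 10 (send(from=A, to=B, msg='hello')): A:[] B:[req,ack,done,start,bye,hello]
After 11 (send(from=B, to=A, msg='ping')): A:[ping] B:[req,ack,done,start,bye,hello]

Answer: ok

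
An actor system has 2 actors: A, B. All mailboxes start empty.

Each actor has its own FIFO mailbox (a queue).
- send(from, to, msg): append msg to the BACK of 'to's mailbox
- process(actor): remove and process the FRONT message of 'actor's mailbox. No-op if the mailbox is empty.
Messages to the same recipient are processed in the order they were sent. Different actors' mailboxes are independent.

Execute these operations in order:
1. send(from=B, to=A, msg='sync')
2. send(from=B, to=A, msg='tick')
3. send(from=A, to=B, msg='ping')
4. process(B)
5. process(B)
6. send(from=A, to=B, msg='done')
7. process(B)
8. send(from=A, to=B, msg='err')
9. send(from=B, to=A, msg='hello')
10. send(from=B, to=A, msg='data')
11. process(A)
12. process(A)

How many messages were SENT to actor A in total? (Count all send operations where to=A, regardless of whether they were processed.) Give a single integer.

After 1 (send(from=B, to=A, msg='sync')): A:[sync] B:[]
After 2 (send(from=B, to=A, msg='tick')): A:[sync,tick] B:[]
After 3 (send(from=A, to=B, msg='ping')): A:[sync,tick] B:[ping]
After 4 (process(B)): A:[sync,tick] B:[]
After 5 (process(B)): A:[sync,tick] B:[]
After 6 (send(from=A, to=B, msg='done')): A:[sync,tick] B:[done]
After 7 (process(B)): A:[sync,tick] B:[]
After 8 (send(from=A, to=B, msg='err')): A:[sync,tick] B:[err]
After 9 (send(from=B, to=A, msg='hello')): A:[sync,tick,hello] B:[err]
After 10 (send(from=B, to=A, msg='data')): A:[sync,tick,hello,data] B:[err]
After 11 (process(A)): A:[tick,hello,data] B:[err]
After 12 (process(A)): A:[hello,data] B:[err]

Answer: 4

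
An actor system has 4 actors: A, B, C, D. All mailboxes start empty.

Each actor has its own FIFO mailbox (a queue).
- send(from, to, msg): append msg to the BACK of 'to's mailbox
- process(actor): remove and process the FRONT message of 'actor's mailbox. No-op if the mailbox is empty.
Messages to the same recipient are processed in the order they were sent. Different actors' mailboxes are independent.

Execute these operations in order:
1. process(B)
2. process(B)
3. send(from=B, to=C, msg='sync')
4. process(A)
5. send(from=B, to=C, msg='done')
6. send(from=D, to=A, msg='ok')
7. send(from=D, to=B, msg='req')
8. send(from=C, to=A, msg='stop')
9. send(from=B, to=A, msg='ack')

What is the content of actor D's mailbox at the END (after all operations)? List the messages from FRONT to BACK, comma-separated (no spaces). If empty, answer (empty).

Answer: (empty)

Derivation:
After 1 (process(B)): A:[] B:[] C:[] D:[]
After 2 (process(B)): A:[] B:[] C:[] D:[]
After 3 (send(from=B, to=C, msg='sync')): A:[] B:[] C:[sync] D:[]
After 4 (process(A)): A:[] B:[] C:[sync] D:[]
After 5 (send(from=B, to=C, msg='done')): A:[] B:[] C:[sync,done] D:[]
After 6 (send(from=D, to=A, msg='ok')): A:[ok] B:[] C:[sync,done] D:[]
After 7 (send(from=D, to=B, msg='req')): A:[ok] B:[req] C:[sync,done] D:[]
After 8 (send(from=C, to=A, msg='stop')): A:[ok,stop] B:[req] C:[sync,done] D:[]
After 9 (send(from=B, to=A, msg='ack')): A:[ok,stop,ack] B:[req] C:[sync,done] D:[]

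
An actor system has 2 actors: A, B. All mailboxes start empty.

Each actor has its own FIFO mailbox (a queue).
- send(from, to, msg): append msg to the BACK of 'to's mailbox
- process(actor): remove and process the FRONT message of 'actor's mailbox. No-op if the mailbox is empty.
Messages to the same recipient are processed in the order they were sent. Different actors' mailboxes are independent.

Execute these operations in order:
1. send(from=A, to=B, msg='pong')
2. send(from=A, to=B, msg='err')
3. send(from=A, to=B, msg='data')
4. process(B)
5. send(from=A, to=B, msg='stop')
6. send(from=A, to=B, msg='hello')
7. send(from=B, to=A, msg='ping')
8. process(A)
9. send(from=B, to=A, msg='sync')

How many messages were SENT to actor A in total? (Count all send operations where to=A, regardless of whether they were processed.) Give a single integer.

Answer: 2

Derivation:
After 1 (send(from=A, to=B, msg='pong')): A:[] B:[pong]
After 2 (send(from=A, to=B, msg='err')): A:[] B:[pong,err]
After 3 (send(from=A, to=B, msg='data')): A:[] B:[pong,err,data]
After 4 (process(B)): A:[] B:[err,data]
After 5 (send(from=A, to=B, msg='stop')): A:[] B:[err,data,stop]
After 6 (send(from=A, to=B, msg='hello')): A:[] B:[err,data,stop,hello]
After 7 (send(from=B, to=A, msg='ping')): A:[ping] B:[err,data,stop,hello]
After 8 (process(A)): A:[] B:[err,data,stop,hello]
After 9 (send(from=B, to=A, msg='sync')): A:[sync] B:[err,data,stop,hello]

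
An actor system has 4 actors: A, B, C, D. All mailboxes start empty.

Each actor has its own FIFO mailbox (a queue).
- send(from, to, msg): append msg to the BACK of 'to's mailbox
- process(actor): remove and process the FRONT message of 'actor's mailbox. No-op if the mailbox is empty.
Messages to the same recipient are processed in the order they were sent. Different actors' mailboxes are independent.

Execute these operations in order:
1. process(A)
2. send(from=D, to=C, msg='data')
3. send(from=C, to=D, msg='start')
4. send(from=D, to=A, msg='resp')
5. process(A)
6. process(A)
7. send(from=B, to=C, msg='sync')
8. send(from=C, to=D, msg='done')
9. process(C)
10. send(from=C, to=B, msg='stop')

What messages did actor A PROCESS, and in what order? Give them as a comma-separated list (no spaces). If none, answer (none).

After 1 (process(A)): A:[] B:[] C:[] D:[]
After 2 (send(from=D, to=C, msg='data')): A:[] B:[] C:[data] D:[]
After 3 (send(from=C, to=D, msg='start')): A:[] B:[] C:[data] D:[start]
After 4 (send(from=D, to=A, msg='resp')): A:[resp] B:[] C:[data] D:[start]
After 5 (process(A)): A:[] B:[] C:[data] D:[start]
After 6 (process(A)): A:[] B:[] C:[data] D:[start]
After 7 (send(from=B, to=C, msg='sync')): A:[] B:[] C:[data,sync] D:[start]
After 8 (send(from=C, to=D, msg='done')): A:[] B:[] C:[data,sync] D:[start,done]
After 9 (process(C)): A:[] B:[] C:[sync] D:[start,done]
After 10 (send(from=C, to=B, msg='stop')): A:[] B:[stop] C:[sync] D:[start,done]

Answer: resp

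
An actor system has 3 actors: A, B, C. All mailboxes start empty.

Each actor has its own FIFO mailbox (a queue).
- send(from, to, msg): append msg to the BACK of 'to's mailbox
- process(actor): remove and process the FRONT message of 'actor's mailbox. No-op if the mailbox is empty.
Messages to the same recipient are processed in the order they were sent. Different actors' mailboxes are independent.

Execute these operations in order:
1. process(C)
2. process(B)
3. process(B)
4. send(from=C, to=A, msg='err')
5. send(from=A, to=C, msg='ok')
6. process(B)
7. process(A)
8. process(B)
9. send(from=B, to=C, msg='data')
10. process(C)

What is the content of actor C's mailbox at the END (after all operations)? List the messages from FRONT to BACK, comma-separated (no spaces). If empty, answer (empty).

After 1 (process(C)): A:[] B:[] C:[]
After 2 (process(B)): A:[] B:[] C:[]
After 3 (process(B)): A:[] B:[] C:[]
After 4 (send(from=C, to=A, msg='err')): A:[err] B:[] C:[]
After 5 (send(from=A, to=C, msg='ok')): A:[err] B:[] C:[ok]
After 6 (process(B)): A:[err] B:[] C:[ok]
After 7 (process(A)): A:[] B:[] C:[ok]
After 8 (process(B)): A:[] B:[] C:[ok]
After 9 (send(from=B, to=C, msg='data')): A:[] B:[] C:[ok,data]
After 10 (process(C)): A:[] B:[] C:[data]

Answer: data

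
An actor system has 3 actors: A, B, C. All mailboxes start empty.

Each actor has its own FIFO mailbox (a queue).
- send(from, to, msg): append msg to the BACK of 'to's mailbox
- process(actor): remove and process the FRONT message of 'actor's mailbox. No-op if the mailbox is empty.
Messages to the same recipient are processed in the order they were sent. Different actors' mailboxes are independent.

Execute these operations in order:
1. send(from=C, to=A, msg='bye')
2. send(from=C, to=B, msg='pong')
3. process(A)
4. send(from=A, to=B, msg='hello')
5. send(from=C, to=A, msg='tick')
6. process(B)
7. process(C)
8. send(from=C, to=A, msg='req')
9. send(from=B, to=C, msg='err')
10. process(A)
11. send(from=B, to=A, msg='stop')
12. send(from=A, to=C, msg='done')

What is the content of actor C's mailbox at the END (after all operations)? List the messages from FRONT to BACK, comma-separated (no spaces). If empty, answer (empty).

Answer: err,done

Derivation:
After 1 (send(from=C, to=A, msg='bye')): A:[bye] B:[] C:[]
After 2 (send(from=C, to=B, msg='pong')): A:[bye] B:[pong] C:[]
After 3 (process(A)): A:[] B:[pong] C:[]
After 4 (send(from=A, to=B, msg='hello')): A:[] B:[pong,hello] C:[]
After 5 (send(from=C, to=A, msg='tick')): A:[tick] B:[pong,hello] C:[]
After 6 (process(B)): A:[tick] B:[hello] C:[]
After 7 (process(C)): A:[tick] B:[hello] C:[]
After 8 (send(from=C, to=A, msg='req')): A:[tick,req] B:[hello] C:[]
After 9 (send(from=B, to=C, msg='err')): A:[tick,req] B:[hello] C:[err]
After 10 (process(A)): A:[req] B:[hello] C:[err]
After 11 (send(from=B, to=A, msg='stop')): A:[req,stop] B:[hello] C:[err]
After 12 (send(from=A, to=C, msg='done')): A:[req,stop] B:[hello] C:[err,done]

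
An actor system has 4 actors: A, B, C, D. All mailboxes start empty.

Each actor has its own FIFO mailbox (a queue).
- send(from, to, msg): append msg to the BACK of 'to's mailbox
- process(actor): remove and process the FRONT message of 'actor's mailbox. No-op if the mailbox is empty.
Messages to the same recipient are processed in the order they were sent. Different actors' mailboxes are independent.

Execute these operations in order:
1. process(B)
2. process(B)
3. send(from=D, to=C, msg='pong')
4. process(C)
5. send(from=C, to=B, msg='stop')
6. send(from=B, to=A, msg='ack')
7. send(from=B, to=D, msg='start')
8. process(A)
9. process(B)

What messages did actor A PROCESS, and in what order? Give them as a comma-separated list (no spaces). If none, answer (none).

After 1 (process(B)): A:[] B:[] C:[] D:[]
After 2 (process(B)): A:[] B:[] C:[] D:[]
After 3 (send(from=D, to=C, msg='pong')): A:[] B:[] C:[pong] D:[]
After 4 (process(C)): A:[] B:[] C:[] D:[]
After 5 (send(from=C, to=B, msg='stop')): A:[] B:[stop] C:[] D:[]
After 6 (send(from=B, to=A, msg='ack')): A:[ack] B:[stop] C:[] D:[]
After 7 (send(from=B, to=D, msg='start')): A:[ack] B:[stop] C:[] D:[start]
After 8 (process(A)): A:[] B:[stop] C:[] D:[start]
After 9 (process(B)): A:[] B:[] C:[] D:[start]

Answer: ack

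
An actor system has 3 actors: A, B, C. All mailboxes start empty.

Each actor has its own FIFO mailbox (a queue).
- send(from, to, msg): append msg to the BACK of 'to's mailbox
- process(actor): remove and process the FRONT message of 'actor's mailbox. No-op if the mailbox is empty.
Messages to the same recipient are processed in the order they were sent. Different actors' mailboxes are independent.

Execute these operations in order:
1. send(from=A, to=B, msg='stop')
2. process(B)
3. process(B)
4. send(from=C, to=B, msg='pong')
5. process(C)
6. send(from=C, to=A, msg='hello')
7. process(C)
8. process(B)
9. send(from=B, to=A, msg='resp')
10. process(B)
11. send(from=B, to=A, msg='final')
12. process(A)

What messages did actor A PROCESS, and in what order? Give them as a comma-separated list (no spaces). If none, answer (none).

After 1 (send(from=A, to=B, msg='stop')): A:[] B:[stop] C:[]
After 2 (process(B)): A:[] B:[] C:[]
After 3 (process(B)): A:[] B:[] C:[]
After 4 (send(from=C, to=B, msg='pong')): A:[] B:[pong] C:[]
After 5 (process(C)): A:[] B:[pong] C:[]
After 6 (send(from=C, to=A, msg='hello')): A:[hello] B:[pong] C:[]
After 7 (process(C)): A:[hello] B:[pong] C:[]
After 8 (process(B)): A:[hello] B:[] C:[]
After 9 (send(from=B, to=A, msg='resp')): A:[hello,resp] B:[] C:[]
After 10 (process(B)): A:[hello,resp] B:[] C:[]
After 11 (send(from=B, to=A, msg='final')): A:[hello,resp,final] B:[] C:[]
After 12 (process(A)): A:[resp,final] B:[] C:[]

Answer: hello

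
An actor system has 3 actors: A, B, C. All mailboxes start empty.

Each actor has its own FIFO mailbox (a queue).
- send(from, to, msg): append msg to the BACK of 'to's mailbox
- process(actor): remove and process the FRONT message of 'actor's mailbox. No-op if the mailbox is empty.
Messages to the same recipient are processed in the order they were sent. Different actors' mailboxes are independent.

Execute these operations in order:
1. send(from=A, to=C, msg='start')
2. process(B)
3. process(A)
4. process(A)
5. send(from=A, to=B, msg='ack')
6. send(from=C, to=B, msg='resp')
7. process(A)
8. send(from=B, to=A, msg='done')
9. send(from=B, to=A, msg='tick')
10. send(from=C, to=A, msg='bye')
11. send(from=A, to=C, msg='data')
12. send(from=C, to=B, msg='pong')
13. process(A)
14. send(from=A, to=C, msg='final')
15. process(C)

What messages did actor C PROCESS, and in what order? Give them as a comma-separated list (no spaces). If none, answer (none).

After 1 (send(from=A, to=C, msg='start')): A:[] B:[] C:[start]
After 2 (process(B)): A:[] B:[] C:[start]
After 3 (process(A)): A:[] B:[] C:[start]
After 4 (process(A)): A:[] B:[] C:[start]
After 5 (send(from=A, to=B, msg='ack')): A:[] B:[ack] C:[start]
After 6 (send(from=C, to=B, msg='resp')): A:[] B:[ack,resp] C:[start]
After 7 (process(A)): A:[] B:[ack,resp] C:[start]
After 8 (send(from=B, to=A, msg='done')): A:[done] B:[ack,resp] C:[start]
After 9 (send(from=B, to=A, msg='tick')): A:[done,tick] B:[ack,resp] C:[start]
After 10 (send(from=C, to=A, msg='bye')): A:[done,tick,bye] B:[ack,resp] C:[start]
After 11 (send(from=A, to=C, msg='data')): A:[done,tick,bye] B:[ack,resp] C:[start,data]
After 12 (send(from=C, to=B, msg='pong')): A:[done,tick,bye] B:[ack,resp,pong] C:[start,data]
After 13 (process(A)): A:[tick,bye] B:[ack,resp,pong] C:[start,data]
After 14 (send(from=A, to=C, msg='final')): A:[tick,bye] B:[ack,resp,pong] C:[start,data,final]
After 15 (process(C)): A:[tick,bye] B:[ack,resp,pong] C:[data,final]

Answer: start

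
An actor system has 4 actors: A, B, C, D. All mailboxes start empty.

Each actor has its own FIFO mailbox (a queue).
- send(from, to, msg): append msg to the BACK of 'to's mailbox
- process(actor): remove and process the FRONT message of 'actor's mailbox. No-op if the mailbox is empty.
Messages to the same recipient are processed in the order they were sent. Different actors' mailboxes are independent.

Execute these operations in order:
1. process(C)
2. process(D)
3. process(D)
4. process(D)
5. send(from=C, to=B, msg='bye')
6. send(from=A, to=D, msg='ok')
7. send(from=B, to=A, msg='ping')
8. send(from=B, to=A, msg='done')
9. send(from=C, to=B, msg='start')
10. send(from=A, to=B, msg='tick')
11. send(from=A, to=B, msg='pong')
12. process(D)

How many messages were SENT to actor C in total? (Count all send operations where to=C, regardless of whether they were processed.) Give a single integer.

After 1 (process(C)): A:[] B:[] C:[] D:[]
After 2 (process(D)): A:[] B:[] C:[] D:[]
After 3 (process(D)): A:[] B:[] C:[] D:[]
After 4 (process(D)): A:[] B:[] C:[] D:[]
After 5 (send(from=C, to=B, msg='bye')): A:[] B:[bye] C:[] D:[]
After 6 (send(from=A, to=D, msg='ok')): A:[] B:[bye] C:[] D:[ok]
After 7 (send(from=B, to=A, msg='ping')): A:[ping] B:[bye] C:[] D:[ok]
After 8 (send(from=B, to=A, msg='done')): A:[ping,done] B:[bye] C:[] D:[ok]
After 9 (send(from=C, to=B, msg='start')): A:[ping,done] B:[bye,start] C:[] D:[ok]
After 10 (send(from=A, to=B, msg='tick')): A:[ping,done] B:[bye,start,tick] C:[] D:[ok]
After 11 (send(from=A, to=B, msg='pong')): A:[ping,done] B:[bye,start,tick,pong] C:[] D:[ok]
After 12 (process(D)): A:[ping,done] B:[bye,start,tick,pong] C:[] D:[]

Answer: 0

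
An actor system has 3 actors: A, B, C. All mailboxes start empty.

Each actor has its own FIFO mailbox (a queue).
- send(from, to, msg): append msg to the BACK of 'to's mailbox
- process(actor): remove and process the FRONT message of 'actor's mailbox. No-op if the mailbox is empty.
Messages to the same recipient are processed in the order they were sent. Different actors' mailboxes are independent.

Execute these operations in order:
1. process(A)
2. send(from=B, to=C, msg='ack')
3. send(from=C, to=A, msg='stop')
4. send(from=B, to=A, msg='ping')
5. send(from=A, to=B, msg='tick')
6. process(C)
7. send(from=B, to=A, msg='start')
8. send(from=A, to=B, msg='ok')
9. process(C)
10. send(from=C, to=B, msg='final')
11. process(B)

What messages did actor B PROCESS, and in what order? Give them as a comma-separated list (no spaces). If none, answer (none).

After 1 (process(A)): A:[] B:[] C:[]
After 2 (send(from=B, to=C, msg='ack')): A:[] B:[] C:[ack]
After 3 (send(from=C, to=A, msg='stop')): A:[stop] B:[] C:[ack]
After 4 (send(from=B, to=A, msg='ping')): A:[stop,ping] B:[] C:[ack]
After 5 (send(from=A, to=B, msg='tick')): A:[stop,ping] B:[tick] C:[ack]
After 6 (process(C)): A:[stop,ping] B:[tick] C:[]
After 7 (send(from=B, to=A, msg='start')): A:[stop,ping,start] B:[tick] C:[]
After 8 (send(from=A, to=B, msg='ok')): A:[stop,ping,start] B:[tick,ok] C:[]
After 9 (process(C)): A:[stop,ping,start] B:[tick,ok] C:[]
After 10 (send(from=C, to=B, msg='final')): A:[stop,ping,start] B:[tick,ok,final] C:[]
After 11 (process(B)): A:[stop,ping,start] B:[ok,final] C:[]

Answer: tick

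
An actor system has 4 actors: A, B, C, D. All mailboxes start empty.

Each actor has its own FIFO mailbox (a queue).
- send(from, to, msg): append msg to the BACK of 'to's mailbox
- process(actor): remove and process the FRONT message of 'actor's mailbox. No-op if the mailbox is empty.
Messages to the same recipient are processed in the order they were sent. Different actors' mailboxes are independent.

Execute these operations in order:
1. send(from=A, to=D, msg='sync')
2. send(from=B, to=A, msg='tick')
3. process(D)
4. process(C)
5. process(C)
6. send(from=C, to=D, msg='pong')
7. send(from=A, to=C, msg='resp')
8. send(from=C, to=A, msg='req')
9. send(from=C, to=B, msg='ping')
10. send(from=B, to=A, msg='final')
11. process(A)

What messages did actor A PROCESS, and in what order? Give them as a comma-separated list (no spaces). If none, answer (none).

After 1 (send(from=A, to=D, msg='sync')): A:[] B:[] C:[] D:[sync]
After 2 (send(from=B, to=A, msg='tick')): A:[tick] B:[] C:[] D:[sync]
After 3 (process(D)): A:[tick] B:[] C:[] D:[]
After 4 (process(C)): A:[tick] B:[] C:[] D:[]
After 5 (process(C)): A:[tick] B:[] C:[] D:[]
After 6 (send(from=C, to=D, msg='pong')): A:[tick] B:[] C:[] D:[pong]
After 7 (send(from=A, to=C, msg='resp')): A:[tick] B:[] C:[resp] D:[pong]
After 8 (send(from=C, to=A, msg='req')): A:[tick,req] B:[] C:[resp] D:[pong]
After 9 (send(from=C, to=B, msg='ping')): A:[tick,req] B:[ping] C:[resp] D:[pong]
After 10 (send(from=B, to=A, msg='final')): A:[tick,req,final] B:[ping] C:[resp] D:[pong]
After 11 (process(A)): A:[req,final] B:[ping] C:[resp] D:[pong]

Answer: tick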